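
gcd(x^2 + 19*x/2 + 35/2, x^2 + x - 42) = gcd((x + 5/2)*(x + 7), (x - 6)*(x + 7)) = x + 7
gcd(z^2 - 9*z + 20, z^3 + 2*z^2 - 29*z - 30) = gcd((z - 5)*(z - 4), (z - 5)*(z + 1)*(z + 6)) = z - 5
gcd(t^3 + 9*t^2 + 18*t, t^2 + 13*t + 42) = t + 6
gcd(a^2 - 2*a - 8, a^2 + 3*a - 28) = a - 4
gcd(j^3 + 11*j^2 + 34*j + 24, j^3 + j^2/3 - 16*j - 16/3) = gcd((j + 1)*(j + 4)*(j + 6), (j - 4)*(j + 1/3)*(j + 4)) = j + 4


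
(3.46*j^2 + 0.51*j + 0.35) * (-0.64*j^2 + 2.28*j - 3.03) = -2.2144*j^4 + 7.5624*j^3 - 9.545*j^2 - 0.7473*j - 1.0605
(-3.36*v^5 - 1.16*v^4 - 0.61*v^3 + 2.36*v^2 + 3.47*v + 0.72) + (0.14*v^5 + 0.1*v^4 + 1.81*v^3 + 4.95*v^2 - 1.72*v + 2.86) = -3.22*v^5 - 1.06*v^4 + 1.2*v^3 + 7.31*v^2 + 1.75*v + 3.58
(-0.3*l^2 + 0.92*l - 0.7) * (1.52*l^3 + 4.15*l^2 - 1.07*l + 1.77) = -0.456*l^5 + 0.1534*l^4 + 3.075*l^3 - 4.4204*l^2 + 2.3774*l - 1.239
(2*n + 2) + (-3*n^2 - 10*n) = -3*n^2 - 8*n + 2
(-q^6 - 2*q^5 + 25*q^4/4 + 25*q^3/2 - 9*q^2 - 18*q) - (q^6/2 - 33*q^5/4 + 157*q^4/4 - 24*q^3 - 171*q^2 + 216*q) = -3*q^6/2 + 25*q^5/4 - 33*q^4 + 73*q^3/2 + 162*q^2 - 234*q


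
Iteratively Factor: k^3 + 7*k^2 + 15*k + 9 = (k + 3)*(k^2 + 4*k + 3) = (k + 1)*(k + 3)*(k + 3)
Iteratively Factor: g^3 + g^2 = (g)*(g^2 + g) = g^2*(g + 1)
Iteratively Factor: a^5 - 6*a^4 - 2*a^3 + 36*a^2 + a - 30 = (a + 2)*(a^4 - 8*a^3 + 14*a^2 + 8*a - 15) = (a + 1)*(a + 2)*(a^3 - 9*a^2 + 23*a - 15) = (a - 1)*(a + 1)*(a + 2)*(a^2 - 8*a + 15) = (a - 5)*(a - 1)*(a + 1)*(a + 2)*(a - 3)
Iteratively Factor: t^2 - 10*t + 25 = (t - 5)*(t - 5)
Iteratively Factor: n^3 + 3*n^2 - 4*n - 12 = (n - 2)*(n^2 + 5*n + 6) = (n - 2)*(n + 2)*(n + 3)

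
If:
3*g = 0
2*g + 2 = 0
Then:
No Solution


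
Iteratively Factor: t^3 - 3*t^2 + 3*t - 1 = (t - 1)*(t^2 - 2*t + 1) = (t - 1)^2*(t - 1)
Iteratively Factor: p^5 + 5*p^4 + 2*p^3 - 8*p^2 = (p + 2)*(p^4 + 3*p^3 - 4*p^2) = p*(p + 2)*(p^3 + 3*p^2 - 4*p) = p*(p + 2)*(p + 4)*(p^2 - p) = p*(p - 1)*(p + 2)*(p + 4)*(p)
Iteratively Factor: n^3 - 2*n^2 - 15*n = (n + 3)*(n^2 - 5*n) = n*(n + 3)*(n - 5)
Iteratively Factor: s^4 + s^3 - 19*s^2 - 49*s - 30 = (s + 1)*(s^3 - 19*s - 30) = (s + 1)*(s + 2)*(s^2 - 2*s - 15) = (s + 1)*(s + 2)*(s + 3)*(s - 5)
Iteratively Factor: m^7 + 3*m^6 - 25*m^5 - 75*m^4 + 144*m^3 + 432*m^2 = (m - 3)*(m^6 + 6*m^5 - 7*m^4 - 96*m^3 - 144*m^2) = m*(m - 3)*(m^5 + 6*m^4 - 7*m^3 - 96*m^2 - 144*m) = m*(m - 3)*(m + 3)*(m^4 + 3*m^3 - 16*m^2 - 48*m) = m*(m - 3)*(m + 3)*(m + 4)*(m^3 - m^2 - 12*m) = m*(m - 4)*(m - 3)*(m + 3)*(m + 4)*(m^2 + 3*m) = m^2*(m - 4)*(m - 3)*(m + 3)*(m + 4)*(m + 3)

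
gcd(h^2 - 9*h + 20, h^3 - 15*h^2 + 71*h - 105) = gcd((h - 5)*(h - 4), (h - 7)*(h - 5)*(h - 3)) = h - 5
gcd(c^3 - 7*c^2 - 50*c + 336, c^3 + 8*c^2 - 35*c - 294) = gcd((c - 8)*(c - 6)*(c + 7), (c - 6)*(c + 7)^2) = c^2 + c - 42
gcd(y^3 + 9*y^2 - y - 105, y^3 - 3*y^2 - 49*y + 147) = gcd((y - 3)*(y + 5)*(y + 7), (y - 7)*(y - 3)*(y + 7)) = y^2 + 4*y - 21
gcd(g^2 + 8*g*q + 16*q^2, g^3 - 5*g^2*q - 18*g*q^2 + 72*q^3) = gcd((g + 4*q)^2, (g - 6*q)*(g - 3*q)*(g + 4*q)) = g + 4*q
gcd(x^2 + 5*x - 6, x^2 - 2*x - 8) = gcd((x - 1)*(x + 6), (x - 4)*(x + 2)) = 1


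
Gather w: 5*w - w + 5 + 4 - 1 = 4*w + 8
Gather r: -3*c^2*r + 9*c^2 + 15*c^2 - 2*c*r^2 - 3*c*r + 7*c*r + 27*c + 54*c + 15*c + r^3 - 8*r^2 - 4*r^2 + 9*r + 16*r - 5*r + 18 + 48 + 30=24*c^2 + 96*c + r^3 + r^2*(-2*c - 12) + r*(-3*c^2 + 4*c + 20) + 96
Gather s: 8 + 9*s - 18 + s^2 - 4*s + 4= s^2 + 5*s - 6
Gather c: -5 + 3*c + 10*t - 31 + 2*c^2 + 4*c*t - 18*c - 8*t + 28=2*c^2 + c*(4*t - 15) + 2*t - 8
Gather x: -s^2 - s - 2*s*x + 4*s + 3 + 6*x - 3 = -s^2 + 3*s + x*(6 - 2*s)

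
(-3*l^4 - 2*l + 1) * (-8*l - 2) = 24*l^5 + 6*l^4 + 16*l^2 - 4*l - 2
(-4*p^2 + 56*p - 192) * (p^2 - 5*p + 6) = -4*p^4 + 76*p^3 - 496*p^2 + 1296*p - 1152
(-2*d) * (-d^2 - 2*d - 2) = 2*d^3 + 4*d^2 + 4*d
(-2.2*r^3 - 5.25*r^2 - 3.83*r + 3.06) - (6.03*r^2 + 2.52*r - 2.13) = -2.2*r^3 - 11.28*r^2 - 6.35*r + 5.19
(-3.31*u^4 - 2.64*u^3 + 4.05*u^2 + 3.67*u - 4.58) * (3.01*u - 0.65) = -9.9631*u^5 - 5.7949*u^4 + 13.9065*u^3 + 8.4142*u^2 - 16.1713*u + 2.977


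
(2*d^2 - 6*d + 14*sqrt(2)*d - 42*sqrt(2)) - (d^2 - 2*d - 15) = d^2 - 4*d + 14*sqrt(2)*d - 42*sqrt(2) + 15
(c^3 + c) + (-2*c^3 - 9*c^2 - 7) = -c^3 - 9*c^2 + c - 7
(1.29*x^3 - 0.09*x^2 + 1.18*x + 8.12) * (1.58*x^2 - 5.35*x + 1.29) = 2.0382*x^5 - 7.0437*x^4 + 4.01*x^3 + 6.4005*x^2 - 41.9198*x + 10.4748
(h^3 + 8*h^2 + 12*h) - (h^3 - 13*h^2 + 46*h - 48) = 21*h^2 - 34*h + 48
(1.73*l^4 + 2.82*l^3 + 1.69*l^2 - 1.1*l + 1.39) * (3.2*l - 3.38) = 5.536*l^5 + 3.1766*l^4 - 4.1236*l^3 - 9.2322*l^2 + 8.166*l - 4.6982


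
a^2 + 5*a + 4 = (a + 1)*(a + 4)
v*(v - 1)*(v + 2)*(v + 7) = v^4 + 8*v^3 + 5*v^2 - 14*v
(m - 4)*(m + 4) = m^2 - 16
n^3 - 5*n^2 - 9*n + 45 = (n - 5)*(n - 3)*(n + 3)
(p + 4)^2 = p^2 + 8*p + 16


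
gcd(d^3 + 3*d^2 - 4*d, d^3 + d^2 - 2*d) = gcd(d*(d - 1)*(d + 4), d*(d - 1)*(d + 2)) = d^2 - d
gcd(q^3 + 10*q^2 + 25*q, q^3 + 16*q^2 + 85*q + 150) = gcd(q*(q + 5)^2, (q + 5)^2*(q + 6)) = q^2 + 10*q + 25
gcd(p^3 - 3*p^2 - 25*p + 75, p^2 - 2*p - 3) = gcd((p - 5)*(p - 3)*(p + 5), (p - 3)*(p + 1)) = p - 3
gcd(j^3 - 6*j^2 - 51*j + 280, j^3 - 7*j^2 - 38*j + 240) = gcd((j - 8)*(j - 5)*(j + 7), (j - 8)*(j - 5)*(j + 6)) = j^2 - 13*j + 40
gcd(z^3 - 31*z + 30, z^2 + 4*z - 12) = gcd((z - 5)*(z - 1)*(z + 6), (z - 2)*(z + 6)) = z + 6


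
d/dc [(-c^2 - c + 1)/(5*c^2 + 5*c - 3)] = 2*(-2*c - 1)/(25*c^4 + 50*c^3 - 5*c^2 - 30*c + 9)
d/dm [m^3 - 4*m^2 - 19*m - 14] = 3*m^2 - 8*m - 19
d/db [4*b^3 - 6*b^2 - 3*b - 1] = 12*b^2 - 12*b - 3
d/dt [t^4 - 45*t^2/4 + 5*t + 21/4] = 4*t^3 - 45*t/2 + 5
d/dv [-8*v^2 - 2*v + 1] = -16*v - 2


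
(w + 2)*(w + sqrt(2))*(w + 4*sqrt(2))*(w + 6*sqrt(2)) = w^4 + 2*w^3 + 11*sqrt(2)*w^3 + 22*sqrt(2)*w^2 + 68*w^2 + 48*sqrt(2)*w + 136*w + 96*sqrt(2)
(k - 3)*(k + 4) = k^2 + k - 12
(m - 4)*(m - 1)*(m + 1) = m^3 - 4*m^2 - m + 4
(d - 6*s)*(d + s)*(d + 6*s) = d^3 + d^2*s - 36*d*s^2 - 36*s^3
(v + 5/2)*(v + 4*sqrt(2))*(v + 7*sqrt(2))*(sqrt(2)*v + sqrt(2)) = sqrt(2)*v^4 + 7*sqrt(2)*v^3/2 + 22*v^3 + 77*v^2 + 117*sqrt(2)*v^2/2 + 55*v + 196*sqrt(2)*v + 140*sqrt(2)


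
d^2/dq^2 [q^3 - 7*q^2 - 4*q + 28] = 6*q - 14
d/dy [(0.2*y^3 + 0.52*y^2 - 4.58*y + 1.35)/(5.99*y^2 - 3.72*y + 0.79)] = (1.198*y^4 - 1.488*y^3 + 25.9738*y^2 - 15.3514*y + 1.4038)/(35.8801*y^4 - 44.5656*y^3 + 23.3026*y^2 - 5.8776*y + 0.6241)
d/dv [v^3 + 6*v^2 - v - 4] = 3*v^2 + 12*v - 1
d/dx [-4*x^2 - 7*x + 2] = -8*x - 7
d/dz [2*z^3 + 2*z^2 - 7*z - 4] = 6*z^2 + 4*z - 7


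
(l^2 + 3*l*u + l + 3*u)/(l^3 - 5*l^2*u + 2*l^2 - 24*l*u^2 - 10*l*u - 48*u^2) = (-l - 1)/(-l^2 + 8*l*u - 2*l + 16*u)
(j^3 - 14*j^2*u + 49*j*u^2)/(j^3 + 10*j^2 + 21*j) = (j^2 - 14*j*u + 49*u^2)/(j^2 + 10*j + 21)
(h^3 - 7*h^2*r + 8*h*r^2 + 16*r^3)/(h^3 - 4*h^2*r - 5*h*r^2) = (-h^2 + 8*h*r - 16*r^2)/(h*(-h + 5*r))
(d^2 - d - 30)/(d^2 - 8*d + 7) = (d^2 - d - 30)/(d^2 - 8*d + 7)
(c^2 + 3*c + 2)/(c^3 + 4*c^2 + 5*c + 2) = 1/(c + 1)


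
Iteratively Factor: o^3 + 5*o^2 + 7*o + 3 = (o + 3)*(o^2 + 2*o + 1) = (o + 1)*(o + 3)*(o + 1)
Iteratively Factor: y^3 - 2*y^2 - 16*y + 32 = (y + 4)*(y^2 - 6*y + 8) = (y - 4)*(y + 4)*(y - 2)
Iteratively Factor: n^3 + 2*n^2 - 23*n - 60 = (n + 3)*(n^2 - n - 20) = (n + 3)*(n + 4)*(n - 5)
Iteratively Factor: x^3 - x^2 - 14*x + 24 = (x - 3)*(x^2 + 2*x - 8) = (x - 3)*(x - 2)*(x + 4)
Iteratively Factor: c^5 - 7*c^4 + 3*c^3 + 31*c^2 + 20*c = (c)*(c^4 - 7*c^3 + 3*c^2 + 31*c + 20) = c*(c + 1)*(c^3 - 8*c^2 + 11*c + 20) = c*(c - 5)*(c + 1)*(c^2 - 3*c - 4) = c*(c - 5)*(c - 4)*(c + 1)*(c + 1)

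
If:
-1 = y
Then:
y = -1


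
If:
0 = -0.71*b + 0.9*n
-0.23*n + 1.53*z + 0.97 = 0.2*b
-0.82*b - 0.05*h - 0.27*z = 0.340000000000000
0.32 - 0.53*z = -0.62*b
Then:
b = -1.34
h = 20.49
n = -1.06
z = -0.97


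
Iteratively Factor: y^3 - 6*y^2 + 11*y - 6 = (y - 3)*(y^2 - 3*y + 2) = (y - 3)*(y - 2)*(y - 1)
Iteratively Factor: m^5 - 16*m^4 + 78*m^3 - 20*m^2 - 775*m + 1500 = (m - 5)*(m^4 - 11*m^3 + 23*m^2 + 95*m - 300) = (m - 5)^2*(m^3 - 6*m^2 - 7*m + 60) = (m - 5)^2*(m + 3)*(m^2 - 9*m + 20) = (m - 5)^3*(m + 3)*(m - 4)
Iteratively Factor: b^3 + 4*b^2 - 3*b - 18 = (b - 2)*(b^2 + 6*b + 9) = (b - 2)*(b + 3)*(b + 3)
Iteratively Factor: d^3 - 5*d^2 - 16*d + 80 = (d - 4)*(d^2 - d - 20) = (d - 4)*(d + 4)*(d - 5)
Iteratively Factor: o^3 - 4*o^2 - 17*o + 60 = (o + 4)*(o^2 - 8*o + 15) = (o - 5)*(o + 4)*(o - 3)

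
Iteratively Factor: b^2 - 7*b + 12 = (b - 3)*(b - 4)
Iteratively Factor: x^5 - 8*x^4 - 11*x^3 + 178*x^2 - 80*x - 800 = (x - 5)*(x^4 - 3*x^3 - 26*x^2 + 48*x + 160) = (x - 5)*(x + 2)*(x^3 - 5*x^2 - 16*x + 80) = (x - 5)*(x - 4)*(x + 2)*(x^2 - x - 20) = (x - 5)*(x - 4)*(x + 2)*(x + 4)*(x - 5)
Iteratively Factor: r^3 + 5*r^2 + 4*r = (r)*(r^2 + 5*r + 4) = r*(r + 4)*(r + 1)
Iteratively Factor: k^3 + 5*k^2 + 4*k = (k)*(k^2 + 5*k + 4) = k*(k + 4)*(k + 1)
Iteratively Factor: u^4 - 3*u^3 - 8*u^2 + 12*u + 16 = (u + 1)*(u^3 - 4*u^2 - 4*u + 16) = (u - 4)*(u + 1)*(u^2 - 4) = (u - 4)*(u + 1)*(u + 2)*(u - 2)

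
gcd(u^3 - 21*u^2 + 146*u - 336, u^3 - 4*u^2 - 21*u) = u - 7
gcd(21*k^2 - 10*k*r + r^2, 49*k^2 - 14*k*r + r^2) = -7*k + r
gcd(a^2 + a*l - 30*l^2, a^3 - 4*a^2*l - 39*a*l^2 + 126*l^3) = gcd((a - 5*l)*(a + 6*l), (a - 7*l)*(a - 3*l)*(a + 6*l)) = a + 6*l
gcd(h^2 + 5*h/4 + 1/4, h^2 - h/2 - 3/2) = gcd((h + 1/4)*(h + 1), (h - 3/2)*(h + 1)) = h + 1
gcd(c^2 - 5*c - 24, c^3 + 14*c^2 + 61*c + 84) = c + 3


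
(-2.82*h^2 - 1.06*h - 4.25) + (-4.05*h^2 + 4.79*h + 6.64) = -6.87*h^2 + 3.73*h + 2.39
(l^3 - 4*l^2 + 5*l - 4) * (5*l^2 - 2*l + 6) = 5*l^5 - 22*l^4 + 39*l^3 - 54*l^2 + 38*l - 24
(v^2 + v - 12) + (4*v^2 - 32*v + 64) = 5*v^2 - 31*v + 52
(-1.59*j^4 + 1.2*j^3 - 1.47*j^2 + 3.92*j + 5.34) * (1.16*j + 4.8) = -1.8444*j^5 - 6.24*j^4 + 4.0548*j^3 - 2.5088*j^2 + 25.0104*j + 25.632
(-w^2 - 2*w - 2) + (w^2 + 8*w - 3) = 6*w - 5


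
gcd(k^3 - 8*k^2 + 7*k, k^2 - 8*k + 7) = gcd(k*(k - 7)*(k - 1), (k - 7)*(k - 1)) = k^2 - 8*k + 7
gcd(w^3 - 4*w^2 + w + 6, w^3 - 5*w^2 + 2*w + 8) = w^2 - w - 2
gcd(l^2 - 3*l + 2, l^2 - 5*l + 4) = l - 1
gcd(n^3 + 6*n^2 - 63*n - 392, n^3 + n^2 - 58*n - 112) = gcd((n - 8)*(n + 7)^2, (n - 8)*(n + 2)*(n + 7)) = n^2 - n - 56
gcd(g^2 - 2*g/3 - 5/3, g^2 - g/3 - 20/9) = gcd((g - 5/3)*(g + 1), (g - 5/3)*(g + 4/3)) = g - 5/3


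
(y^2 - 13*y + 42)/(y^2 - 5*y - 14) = (y - 6)/(y + 2)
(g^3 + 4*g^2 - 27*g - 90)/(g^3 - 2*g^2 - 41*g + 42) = (g^2 - 2*g - 15)/(g^2 - 8*g + 7)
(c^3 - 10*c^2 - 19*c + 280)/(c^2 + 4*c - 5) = (c^2 - 15*c + 56)/(c - 1)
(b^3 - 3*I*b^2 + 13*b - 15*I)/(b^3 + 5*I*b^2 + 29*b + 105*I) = (b - I)/(b + 7*I)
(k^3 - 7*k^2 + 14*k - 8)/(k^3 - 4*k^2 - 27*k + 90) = (k^3 - 7*k^2 + 14*k - 8)/(k^3 - 4*k^2 - 27*k + 90)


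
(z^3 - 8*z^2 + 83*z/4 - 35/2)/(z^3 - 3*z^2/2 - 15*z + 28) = (z - 5/2)/(z + 4)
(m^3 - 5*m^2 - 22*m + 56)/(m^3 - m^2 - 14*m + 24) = (m - 7)/(m - 3)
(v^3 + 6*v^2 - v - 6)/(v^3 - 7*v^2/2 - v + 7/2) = 2*(v + 6)/(2*v - 7)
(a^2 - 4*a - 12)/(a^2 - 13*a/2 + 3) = 2*(a + 2)/(2*a - 1)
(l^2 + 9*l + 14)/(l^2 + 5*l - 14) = (l + 2)/(l - 2)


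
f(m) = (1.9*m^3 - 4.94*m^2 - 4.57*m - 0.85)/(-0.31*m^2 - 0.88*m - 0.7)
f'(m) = (0.62*m + 0.88)*(1.9*m^3 - 4.94*m^2 - 4.57*m - 0.85)/(-0.31*m^2 - 0.88*m - 0.7)^2 + (5.7*m^2 - 9.88*m - 4.57)/(-0.31*m^2 - 0.88*m - 0.7)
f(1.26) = 4.63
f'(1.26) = 0.12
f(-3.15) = 94.48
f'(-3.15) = 18.20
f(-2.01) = 147.31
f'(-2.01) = 85.11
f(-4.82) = 83.69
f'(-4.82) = 0.27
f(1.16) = 4.60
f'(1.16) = 0.47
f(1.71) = 4.37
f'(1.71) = -1.19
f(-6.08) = 85.58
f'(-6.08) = -2.78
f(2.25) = 3.41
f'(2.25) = -2.31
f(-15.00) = 130.24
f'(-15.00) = -5.76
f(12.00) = -45.01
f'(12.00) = -5.78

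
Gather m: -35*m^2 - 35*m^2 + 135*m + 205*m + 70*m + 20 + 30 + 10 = -70*m^2 + 410*m + 60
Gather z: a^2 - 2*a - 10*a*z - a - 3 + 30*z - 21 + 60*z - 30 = a^2 - 3*a + z*(90 - 10*a) - 54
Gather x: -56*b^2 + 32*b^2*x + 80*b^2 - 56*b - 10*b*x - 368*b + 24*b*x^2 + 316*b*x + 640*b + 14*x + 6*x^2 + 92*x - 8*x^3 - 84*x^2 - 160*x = 24*b^2 + 216*b - 8*x^3 + x^2*(24*b - 78) + x*(32*b^2 + 306*b - 54)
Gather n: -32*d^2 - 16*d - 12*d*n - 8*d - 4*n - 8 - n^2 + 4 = -32*d^2 - 24*d - n^2 + n*(-12*d - 4) - 4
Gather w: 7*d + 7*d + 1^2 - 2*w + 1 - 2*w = 14*d - 4*w + 2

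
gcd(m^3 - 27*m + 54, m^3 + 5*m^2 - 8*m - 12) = m + 6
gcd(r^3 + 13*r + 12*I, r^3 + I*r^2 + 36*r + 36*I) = r + I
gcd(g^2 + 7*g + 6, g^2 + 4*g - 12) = g + 6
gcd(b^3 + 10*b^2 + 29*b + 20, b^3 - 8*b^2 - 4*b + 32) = 1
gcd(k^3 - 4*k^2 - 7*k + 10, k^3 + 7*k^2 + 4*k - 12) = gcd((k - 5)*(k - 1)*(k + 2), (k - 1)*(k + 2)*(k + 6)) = k^2 + k - 2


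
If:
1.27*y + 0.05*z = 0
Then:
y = -0.0393700787401575*z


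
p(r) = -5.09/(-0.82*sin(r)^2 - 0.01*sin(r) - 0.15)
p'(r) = -5.09*(1.64*sin(r)*cos(r) + 0.01*cos(r))/(-0.82*sin(r)^2 - 0.01*sin(r) - 0.15)^2 = -(8.3476*sin(r) + 0.0509)*cos(r)/(0.82*sin(r)^2 + 0.01*sin(r) + 0.15)^2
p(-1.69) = 5.37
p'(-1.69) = -1.09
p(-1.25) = 5.79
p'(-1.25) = 3.21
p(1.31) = 5.50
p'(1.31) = -2.45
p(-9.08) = 21.18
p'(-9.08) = -45.16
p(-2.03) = 6.36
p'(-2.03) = -5.15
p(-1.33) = 5.57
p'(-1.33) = 2.30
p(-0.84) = 8.52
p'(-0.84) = 11.54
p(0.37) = 19.51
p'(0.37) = -42.06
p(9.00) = 17.35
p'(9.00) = 36.95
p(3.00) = 30.34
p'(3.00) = 43.24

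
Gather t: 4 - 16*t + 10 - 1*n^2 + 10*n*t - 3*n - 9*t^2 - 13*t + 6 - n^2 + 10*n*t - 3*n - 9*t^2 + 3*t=-2*n^2 - 6*n - 18*t^2 + t*(20*n - 26) + 20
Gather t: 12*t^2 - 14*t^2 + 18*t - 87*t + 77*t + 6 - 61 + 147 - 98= -2*t^2 + 8*t - 6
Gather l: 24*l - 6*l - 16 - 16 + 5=18*l - 27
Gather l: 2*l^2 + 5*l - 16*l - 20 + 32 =2*l^2 - 11*l + 12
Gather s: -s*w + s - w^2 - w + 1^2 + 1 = s*(1 - w) - w^2 - w + 2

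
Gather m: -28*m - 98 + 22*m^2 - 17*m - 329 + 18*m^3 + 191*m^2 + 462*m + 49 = 18*m^3 + 213*m^2 + 417*m - 378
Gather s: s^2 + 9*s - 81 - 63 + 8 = s^2 + 9*s - 136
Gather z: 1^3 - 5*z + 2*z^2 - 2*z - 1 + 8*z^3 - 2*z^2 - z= 8*z^3 - 8*z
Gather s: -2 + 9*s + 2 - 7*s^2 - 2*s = -7*s^2 + 7*s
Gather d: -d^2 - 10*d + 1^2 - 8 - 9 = -d^2 - 10*d - 16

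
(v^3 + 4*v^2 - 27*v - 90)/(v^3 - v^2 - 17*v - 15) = (v + 6)/(v + 1)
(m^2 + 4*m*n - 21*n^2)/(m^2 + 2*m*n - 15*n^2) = (m + 7*n)/(m + 5*n)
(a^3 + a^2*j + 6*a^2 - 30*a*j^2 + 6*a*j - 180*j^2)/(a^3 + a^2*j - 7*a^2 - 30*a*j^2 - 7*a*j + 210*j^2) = (a + 6)/(a - 7)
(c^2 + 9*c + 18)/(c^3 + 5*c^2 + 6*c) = (c + 6)/(c*(c + 2))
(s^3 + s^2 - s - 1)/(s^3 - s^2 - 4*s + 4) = (s^2 + 2*s + 1)/(s^2 - 4)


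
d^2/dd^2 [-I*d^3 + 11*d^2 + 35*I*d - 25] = -6*I*d + 22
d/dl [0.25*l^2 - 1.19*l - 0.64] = 0.5*l - 1.19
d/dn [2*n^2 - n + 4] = 4*n - 1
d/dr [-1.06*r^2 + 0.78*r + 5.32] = 0.78 - 2.12*r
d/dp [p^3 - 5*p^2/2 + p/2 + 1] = 3*p^2 - 5*p + 1/2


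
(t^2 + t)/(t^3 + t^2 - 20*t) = (t + 1)/(t^2 + t - 20)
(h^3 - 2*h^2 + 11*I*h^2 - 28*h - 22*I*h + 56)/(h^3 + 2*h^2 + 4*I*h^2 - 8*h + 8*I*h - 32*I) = (h + 7*I)/(h + 4)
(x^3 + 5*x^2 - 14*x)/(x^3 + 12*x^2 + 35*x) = (x - 2)/(x + 5)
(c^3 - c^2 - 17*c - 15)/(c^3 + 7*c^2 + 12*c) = (c^2 - 4*c - 5)/(c*(c + 4))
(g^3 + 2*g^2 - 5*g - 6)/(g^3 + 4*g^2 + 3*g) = (g - 2)/g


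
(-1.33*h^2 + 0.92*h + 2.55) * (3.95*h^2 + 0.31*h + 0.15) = -5.2535*h^4 + 3.2217*h^3 + 10.1582*h^2 + 0.9285*h + 0.3825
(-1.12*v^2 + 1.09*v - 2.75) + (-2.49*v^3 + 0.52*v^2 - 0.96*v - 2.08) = -2.49*v^3 - 0.6*v^2 + 0.13*v - 4.83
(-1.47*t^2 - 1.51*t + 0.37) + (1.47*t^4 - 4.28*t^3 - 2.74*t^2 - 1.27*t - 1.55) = 1.47*t^4 - 4.28*t^3 - 4.21*t^2 - 2.78*t - 1.18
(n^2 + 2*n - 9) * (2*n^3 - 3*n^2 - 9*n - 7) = 2*n^5 + n^4 - 33*n^3 + 2*n^2 + 67*n + 63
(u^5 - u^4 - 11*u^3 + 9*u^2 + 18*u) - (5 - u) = u^5 - u^4 - 11*u^3 + 9*u^2 + 19*u - 5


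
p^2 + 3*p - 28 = (p - 4)*(p + 7)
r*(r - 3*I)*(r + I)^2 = r^4 - I*r^3 + 5*r^2 + 3*I*r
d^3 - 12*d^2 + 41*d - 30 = (d - 6)*(d - 5)*(d - 1)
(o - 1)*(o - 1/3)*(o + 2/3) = o^3 - 2*o^2/3 - 5*o/9 + 2/9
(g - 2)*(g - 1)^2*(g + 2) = g^4 - 2*g^3 - 3*g^2 + 8*g - 4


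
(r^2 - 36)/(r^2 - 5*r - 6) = (r + 6)/(r + 1)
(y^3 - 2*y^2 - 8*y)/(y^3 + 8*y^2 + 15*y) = (y^2 - 2*y - 8)/(y^2 + 8*y + 15)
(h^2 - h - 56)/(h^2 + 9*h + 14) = (h - 8)/(h + 2)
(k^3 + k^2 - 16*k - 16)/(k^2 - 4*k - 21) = (-k^3 - k^2 + 16*k + 16)/(-k^2 + 4*k + 21)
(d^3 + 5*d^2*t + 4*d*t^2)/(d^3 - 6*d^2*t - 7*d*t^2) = (-d - 4*t)/(-d + 7*t)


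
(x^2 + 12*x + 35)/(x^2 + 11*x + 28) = (x + 5)/(x + 4)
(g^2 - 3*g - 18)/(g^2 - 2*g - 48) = (-g^2 + 3*g + 18)/(-g^2 + 2*g + 48)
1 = 1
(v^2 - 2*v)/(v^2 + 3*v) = (v - 2)/(v + 3)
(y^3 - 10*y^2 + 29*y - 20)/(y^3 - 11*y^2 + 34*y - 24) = (y - 5)/(y - 6)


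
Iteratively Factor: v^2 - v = (v)*(v - 1)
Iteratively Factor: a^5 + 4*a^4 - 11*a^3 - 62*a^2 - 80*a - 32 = (a + 2)*(a^4 + 2*a^3 - 15*a^2 - 32*a - 16) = (a + 1)*(a + 2)*(a^3 + a^2 - 16*a - 16) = (a - 4)*(a + 1)*(a + 2)*(a^2 + 5*a + 4) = (a - 4)*(a + 1)^2*(a + 2)*(a + 4)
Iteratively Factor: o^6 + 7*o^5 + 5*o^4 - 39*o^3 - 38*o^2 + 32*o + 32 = (o + 1)*(o^5 + 6*o^4 - o^3 - 38*o^2 + 32) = (o + 1)^2*(o^4 + 5*o^3 - 6*o^2 - 32*o + 32) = (o + 1)^2*(o + 4)*(o^3 + o^2 - 10*o + 8) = (o - 1)*(o + 1)^2*(o + 4)*(o^2 + 2*o - 8) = (o - 1)*(o + 1)^2*(o + 4)^2*(o - 2)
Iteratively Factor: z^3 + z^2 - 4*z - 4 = (z + 2)*(z^2 - z - 2) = (z + 1)*(z + 2)*(z - 2)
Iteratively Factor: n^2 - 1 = (n - 1)*(n + 1)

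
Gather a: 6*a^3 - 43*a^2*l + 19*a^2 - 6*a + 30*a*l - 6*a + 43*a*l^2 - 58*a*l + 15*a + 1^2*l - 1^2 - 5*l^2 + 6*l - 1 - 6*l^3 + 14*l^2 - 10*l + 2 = 6*a^3 + a^2*(19 - 43*l) + a*(43*l^2 - 28*l + 3) - 6*l^3 + 9*l^2 - 3*l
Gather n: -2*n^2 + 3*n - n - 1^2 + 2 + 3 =-2*n^2 + 2*n + 4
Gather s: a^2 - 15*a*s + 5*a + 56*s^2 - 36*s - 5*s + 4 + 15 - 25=a^2 + 5*a + 56*s^2 + s*(-15*a - 41) - 6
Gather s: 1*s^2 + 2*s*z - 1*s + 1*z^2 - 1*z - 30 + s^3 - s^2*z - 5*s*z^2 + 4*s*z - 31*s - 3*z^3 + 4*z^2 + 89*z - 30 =s^3 + s^2*(1 - z) + s*(-5*z^2 + 6*z - 32) - 3*z^3 + 5*z^2 + 88*z - 60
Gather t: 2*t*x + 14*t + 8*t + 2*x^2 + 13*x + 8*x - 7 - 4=t*(2*x + 22) + 2*x^2 + 21*x - 11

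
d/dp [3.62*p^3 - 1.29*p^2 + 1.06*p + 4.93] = 10.86*p^2 - 2.58*p + 1.06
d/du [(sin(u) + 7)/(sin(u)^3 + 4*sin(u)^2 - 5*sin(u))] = (-2*sin(u)^3 - 25*sin(u)^2 - 56*sin(u) + 35)*cos(u)/((sin(u) - 1)^2*(sin(u) + 5)^2*sin(u)^2)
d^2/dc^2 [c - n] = 0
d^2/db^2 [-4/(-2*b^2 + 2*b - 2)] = 4*(-b^2 + b + (2*b - 1)^2 - 1)/(b^2 - b + 1)^3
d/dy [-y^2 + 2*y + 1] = 2 - 2*y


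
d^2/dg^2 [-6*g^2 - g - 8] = -12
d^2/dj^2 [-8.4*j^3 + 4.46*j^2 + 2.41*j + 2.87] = 8.92 - 50.4*j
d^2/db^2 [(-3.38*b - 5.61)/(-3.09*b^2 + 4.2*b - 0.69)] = ((3.38*b + 5.61)*(6.18*b - 4.2)*(12.36*b - 8.4) - (62.6652*b + 6.2778)*(3.09*b^2 - 4.2*b + 0.69))/(3.09*b^2 - 4.2*b + 0.69)^3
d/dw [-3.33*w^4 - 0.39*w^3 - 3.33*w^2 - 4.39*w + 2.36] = -13.32*w^3 - 1.17*w^2 - 6.66*w - 4.39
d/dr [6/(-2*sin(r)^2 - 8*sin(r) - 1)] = 24*(sin(r) + 2)*cos(r)/(8*sin(r) - cos(2*r) + 2)^2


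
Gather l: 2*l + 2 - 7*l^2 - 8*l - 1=-7*l^2 - 6*l + 1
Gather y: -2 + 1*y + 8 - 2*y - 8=-y - 2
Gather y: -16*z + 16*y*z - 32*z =16*y*z - 48*z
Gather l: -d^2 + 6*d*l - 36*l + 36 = -d^2 + l*(6*d - 36) + 36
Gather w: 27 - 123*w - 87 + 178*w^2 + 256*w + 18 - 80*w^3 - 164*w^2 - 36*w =-80*w^3 + 14*w^2 + 97*w - 42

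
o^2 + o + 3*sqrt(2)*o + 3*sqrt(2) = (o + 1)*(o + 3*sqrt(2))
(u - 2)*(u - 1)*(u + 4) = u^3 + u^2 - 10*u + 8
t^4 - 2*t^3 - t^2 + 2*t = t*(t - 2)*(t - 1)*(t + 1)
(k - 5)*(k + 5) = k^2 - 25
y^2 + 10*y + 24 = (y + 4)*(y + 6)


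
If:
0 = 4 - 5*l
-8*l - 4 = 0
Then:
No Solution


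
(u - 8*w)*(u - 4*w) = u^2 - 12*u*w + 32*w^2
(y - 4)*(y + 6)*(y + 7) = y^3 + 9*y^2 - 10*y - 168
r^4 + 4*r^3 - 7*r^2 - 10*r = r*(r - 2)*(r + 1)*(r + 5)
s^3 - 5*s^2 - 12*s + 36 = (s - 6)*(s - 2)*(s + 3)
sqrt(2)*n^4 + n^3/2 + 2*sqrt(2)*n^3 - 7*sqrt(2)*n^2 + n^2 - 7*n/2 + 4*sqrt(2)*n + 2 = (n - 1)^2*(n + 4)*(sqrt(2)*n + 1/2)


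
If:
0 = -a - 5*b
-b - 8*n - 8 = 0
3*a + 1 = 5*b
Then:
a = -1/4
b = 1/20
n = -161/160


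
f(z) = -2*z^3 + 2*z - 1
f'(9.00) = -484.00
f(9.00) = -1441.00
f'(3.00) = -52.00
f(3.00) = -49.00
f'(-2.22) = -27.57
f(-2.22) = 16.44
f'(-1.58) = -12.98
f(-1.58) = 3.73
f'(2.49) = -35.20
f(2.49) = -26.90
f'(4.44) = -116.28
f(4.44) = -167.18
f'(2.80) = -45.04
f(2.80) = -39.30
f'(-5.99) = -213.28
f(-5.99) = 416.86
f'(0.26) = 1.59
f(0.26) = -0.52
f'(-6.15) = -224.94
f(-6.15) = 451.92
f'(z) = 2 - 6*z^2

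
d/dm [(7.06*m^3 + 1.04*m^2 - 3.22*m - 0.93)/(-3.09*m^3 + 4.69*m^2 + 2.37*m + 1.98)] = (36.325*m^4 + 13.5648*m^3 + 50.8819*m^2 + 12.8418*m - 4.1715)/(9.5481*m^6 - 28.9842*m^5 + 7.3495*m^4 + 9.9942*m^3 + 24.1893*m^2 + 9.3852*m + 3.9204)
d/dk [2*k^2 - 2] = 4*k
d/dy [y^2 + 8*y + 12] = 2*y + 8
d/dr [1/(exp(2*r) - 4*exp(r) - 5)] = 2*(2 - exp(r))*exp(r)/(-exp(2*r) + 4*exp(r) + 5)^2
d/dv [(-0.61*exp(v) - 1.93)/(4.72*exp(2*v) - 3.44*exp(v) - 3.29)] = (2.8792*exp(2*v) + 18.2192*exp(v) - 4.6323)*exp(v)/(22.2784*exp(4*v) - 32.4736*exp(3*v) - 19.224*exp(2*v) + 22.6352*exp(v) + 10.8241)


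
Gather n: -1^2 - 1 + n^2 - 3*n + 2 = n^2 - 3*n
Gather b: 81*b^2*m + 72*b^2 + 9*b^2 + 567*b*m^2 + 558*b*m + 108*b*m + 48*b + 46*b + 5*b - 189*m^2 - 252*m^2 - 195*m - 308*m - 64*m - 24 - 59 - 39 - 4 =b^2*(81*m + 81) + b*(567*m^2 + 666*m + 99) - 441*m^2 - 567*m - 126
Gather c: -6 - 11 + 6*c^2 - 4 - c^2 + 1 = 5*c^2 - 20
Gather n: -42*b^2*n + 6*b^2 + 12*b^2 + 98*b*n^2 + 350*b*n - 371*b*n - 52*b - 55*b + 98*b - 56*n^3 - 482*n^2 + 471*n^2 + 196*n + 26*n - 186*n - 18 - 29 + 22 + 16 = 18*b^2 - 9*b - 56*n^3 + n^2*(98*b - 11) + n*(-42*b^2 - 21*b + 36) - 9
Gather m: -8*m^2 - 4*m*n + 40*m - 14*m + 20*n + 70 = -8*m^2 + m*(26 - 4*n) + 20*n + 70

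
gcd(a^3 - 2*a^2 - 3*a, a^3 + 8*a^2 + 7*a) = a^2 + a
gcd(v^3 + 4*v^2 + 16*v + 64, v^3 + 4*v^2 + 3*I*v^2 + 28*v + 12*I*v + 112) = v^2 + v*(4 - 4*I) - 16*I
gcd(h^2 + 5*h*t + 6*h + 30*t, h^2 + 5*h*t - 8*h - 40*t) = h + 5*t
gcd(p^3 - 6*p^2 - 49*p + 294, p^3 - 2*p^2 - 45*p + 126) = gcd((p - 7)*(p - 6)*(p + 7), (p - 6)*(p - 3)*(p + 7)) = p^2 + p - 42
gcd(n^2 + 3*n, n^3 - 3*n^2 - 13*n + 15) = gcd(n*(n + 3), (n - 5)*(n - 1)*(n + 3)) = n + 3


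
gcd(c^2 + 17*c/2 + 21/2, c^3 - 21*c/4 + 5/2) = 1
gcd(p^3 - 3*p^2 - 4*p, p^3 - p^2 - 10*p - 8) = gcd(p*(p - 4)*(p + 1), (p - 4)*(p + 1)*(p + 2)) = p^2 - 3*p - 4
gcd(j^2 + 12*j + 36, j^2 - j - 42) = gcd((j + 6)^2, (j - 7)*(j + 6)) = j + 6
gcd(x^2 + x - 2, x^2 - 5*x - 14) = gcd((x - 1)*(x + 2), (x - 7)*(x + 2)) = x + 2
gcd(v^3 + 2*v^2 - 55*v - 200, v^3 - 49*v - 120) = v^2 - 3*v - 40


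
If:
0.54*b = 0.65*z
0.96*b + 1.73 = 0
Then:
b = -1.80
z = -1.50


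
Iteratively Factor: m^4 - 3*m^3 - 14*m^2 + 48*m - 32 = (m - 4)*(m^3 + m^2 - 10*m + 8) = (m - 4)*(m - 1)*(m^2 + 2*m - 8) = (m - 4)*(m - 2)*(m - 1)*(m + 4)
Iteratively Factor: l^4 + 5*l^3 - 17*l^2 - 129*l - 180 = (l - 5)*(l^3 + 10*l^2 + 33*l + 36) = (l - 5)*(l + 3)*(l^2 + 7*l + 12) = (l - 5)*(l + 3)^2*(l + 4)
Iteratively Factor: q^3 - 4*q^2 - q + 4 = (q + 1)*(q^2 - 5*q + 4) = (q - 4)*(q + 1)*(q - 1)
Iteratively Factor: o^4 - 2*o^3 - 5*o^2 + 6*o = (o - 3)*(o^3 + o^2 - 2*o) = o*(o - 3)*(o^2 + o - 2) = o*(o - 3)*(o - 1)*(o + 2)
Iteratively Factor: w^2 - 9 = (w - 3)*(w + 3)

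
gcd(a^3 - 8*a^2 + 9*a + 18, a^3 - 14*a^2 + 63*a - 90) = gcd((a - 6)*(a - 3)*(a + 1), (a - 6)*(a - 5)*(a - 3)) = a^2 - 9*a + 18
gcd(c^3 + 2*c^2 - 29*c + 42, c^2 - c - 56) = c + 7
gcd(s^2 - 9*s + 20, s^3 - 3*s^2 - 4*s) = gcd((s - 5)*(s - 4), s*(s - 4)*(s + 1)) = s - 4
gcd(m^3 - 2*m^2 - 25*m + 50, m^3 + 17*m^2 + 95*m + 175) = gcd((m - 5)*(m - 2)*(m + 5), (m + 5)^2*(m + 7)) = m + 5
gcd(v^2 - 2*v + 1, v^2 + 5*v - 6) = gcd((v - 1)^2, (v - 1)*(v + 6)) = v - 1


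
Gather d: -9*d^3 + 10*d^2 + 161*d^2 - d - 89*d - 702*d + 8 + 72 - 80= -9*d^3 + 171*d^2 - 792*d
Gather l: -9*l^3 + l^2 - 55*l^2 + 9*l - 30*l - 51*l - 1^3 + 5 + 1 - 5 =-9*l^3 - 54*l^2 - 72*l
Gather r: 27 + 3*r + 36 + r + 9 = 4*r + 72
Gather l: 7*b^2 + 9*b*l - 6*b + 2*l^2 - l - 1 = 7*b^2 - 6*b + 2*l^2 + l*(9*b - 1) - 1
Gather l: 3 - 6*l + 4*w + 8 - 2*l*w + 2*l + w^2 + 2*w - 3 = l*(-2*w - 4) + w^2 + 6*w + 8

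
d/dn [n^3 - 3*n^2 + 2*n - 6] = 3*n^2 - 6*n + 2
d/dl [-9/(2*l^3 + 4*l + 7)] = 18*(3*l^2 + 2)/(2*l^3 + 4*l + 7)^2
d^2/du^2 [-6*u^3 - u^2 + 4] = -36*u - 2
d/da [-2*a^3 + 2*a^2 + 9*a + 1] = -6*a^2 + 4*a + 9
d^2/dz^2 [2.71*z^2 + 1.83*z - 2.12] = 5.42000000000000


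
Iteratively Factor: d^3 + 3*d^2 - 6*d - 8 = (d + 1)*(d^2 + 2*d - 8) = (d - 2)*(d + 1)*(d + 4)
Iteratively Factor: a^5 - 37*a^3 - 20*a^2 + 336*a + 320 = (a + 4)*(a^4 - 4*a^3 - 21*a^2 + 64*a + 80) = (a + 1)*(a + 4)*(a^3 - 5*a^2 - 16*a + 80) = (a - 5)*(a + 1)*(a + 4)*(a^2 - 16) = (a - 5)*(a - 4)*(a + 1)*(a + 4)*(a + 4)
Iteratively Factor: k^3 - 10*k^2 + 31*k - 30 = (k - 3)*(k^2 - 7*k + 10) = (k - 5)*(k - 3)*(k - 2)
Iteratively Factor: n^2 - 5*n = (n)*(n - 5)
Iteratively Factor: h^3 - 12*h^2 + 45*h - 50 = (h - 2)*(h^2 - 10*h + 25) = (h - 5)*(h - 2)*(h - 5)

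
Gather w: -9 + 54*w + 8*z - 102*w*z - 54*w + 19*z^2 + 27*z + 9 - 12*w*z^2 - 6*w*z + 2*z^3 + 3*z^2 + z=w*(-12*z^2 - 108*z) + 2*z^3 + 22*z^2 + 36*z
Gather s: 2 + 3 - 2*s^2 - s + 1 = -2*s^2 - s + 6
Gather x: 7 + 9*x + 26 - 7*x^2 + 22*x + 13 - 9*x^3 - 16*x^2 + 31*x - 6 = -9*x^3 - 23*x^2 + 62*x + 40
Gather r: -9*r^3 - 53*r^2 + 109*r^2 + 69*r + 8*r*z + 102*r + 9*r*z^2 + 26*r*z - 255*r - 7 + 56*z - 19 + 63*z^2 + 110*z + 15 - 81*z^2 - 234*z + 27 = -9*r^3 + 56*r^2 + r*(9*z^2 + 34*z - 84) - 18*z^2 - 68*z + 16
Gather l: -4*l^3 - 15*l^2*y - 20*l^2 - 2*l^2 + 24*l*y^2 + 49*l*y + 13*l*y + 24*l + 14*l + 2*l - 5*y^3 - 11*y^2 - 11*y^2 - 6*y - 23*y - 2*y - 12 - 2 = -4*l^3 + l^2*(-15*y - 22) + l*(24*y^2 + 62*y + 40) - 5*y^3 - 22*y^2 - 31*y - 14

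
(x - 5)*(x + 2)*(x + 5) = x^3 + 2*x^2 - 25*x - 50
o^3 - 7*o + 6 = (o - 2)*(o - 1)*(o + 3)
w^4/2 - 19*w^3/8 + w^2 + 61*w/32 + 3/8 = (w/2 + 1/4)*(w - 4)*(w - 3/2)*(w + 1/4)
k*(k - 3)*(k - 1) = k^3 - 4*k^2 + 3*k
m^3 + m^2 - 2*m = m*(m - 1)*(m + 2)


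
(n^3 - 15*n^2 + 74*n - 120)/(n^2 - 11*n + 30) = n - 4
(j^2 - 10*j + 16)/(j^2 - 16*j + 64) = (j - 2)/(j - 8)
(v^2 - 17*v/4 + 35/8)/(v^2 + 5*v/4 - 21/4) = (v - 5/2)/(v + 3)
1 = 1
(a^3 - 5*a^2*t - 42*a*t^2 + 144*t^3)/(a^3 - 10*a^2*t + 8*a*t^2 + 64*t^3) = (-a^2 - 3*a*t + 18*t^2)/(-a^2 + 2*a*t + 8*t^2)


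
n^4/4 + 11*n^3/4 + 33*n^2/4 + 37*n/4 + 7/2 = (n/4 + 1/2)*(n + 1)^2*(n + 7)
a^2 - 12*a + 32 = (a - 8)*(a - 4)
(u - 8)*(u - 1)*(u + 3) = u^3 - 6*u^2 - 19*u + 24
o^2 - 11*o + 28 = (o - 7)*(o - 4)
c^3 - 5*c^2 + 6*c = c*(c - 3)*(c - 2)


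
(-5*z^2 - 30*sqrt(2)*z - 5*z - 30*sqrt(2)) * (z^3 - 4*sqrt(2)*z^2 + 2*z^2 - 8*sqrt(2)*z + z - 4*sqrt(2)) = -5*z^5 - 15*z^4 - 10*sqrt(2)*z^4 - 30*sqrt(2)*z^3 + 225*z^3 - 30*sqrt(2)*z^2 + 715*z^2 - 10*sqrt(2)*z + 720*z + 240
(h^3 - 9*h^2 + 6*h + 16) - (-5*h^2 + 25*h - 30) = h^3 - 4*h^2 - 19*h + 46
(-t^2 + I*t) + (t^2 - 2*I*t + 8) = -I*t + 8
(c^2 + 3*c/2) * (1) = c^2 + 3*c/2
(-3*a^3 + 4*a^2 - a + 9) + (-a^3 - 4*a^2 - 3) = -4*a^3 - a + 6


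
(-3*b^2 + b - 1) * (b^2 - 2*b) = -3*b^4 + 7*b^3 - 3*b^2 + 2*b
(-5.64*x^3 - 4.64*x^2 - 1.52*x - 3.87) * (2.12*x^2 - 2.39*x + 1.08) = -11.9568*x^5 + 3.6428*x^4 + 1.776*x^3 - 9.5828*x^2 + 7.6077*x - 4.1796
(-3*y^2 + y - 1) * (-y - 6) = 3*y^3 + 17*y^2 - 5*y + 6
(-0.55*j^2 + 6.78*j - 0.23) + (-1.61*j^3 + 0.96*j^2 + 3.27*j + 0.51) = -1.61*j^3 + 0.41*j^2 + 10.05*j + 0.28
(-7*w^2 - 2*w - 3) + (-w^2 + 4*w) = -8*w^2 + 2*w - 3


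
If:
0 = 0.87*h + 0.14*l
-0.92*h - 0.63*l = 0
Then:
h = 0.00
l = 0.00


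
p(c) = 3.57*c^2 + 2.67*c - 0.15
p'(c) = 7.14*c + 2.67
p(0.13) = 0.26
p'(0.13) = 3.60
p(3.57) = 54.88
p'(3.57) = 28.16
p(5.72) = 131.93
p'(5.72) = 43.51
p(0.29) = 0.92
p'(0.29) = 4.74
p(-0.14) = -0.45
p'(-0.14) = 1.67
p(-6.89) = 150.93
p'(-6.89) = -46.52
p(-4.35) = 55.79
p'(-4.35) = -28.39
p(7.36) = 212.89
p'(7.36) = 55.22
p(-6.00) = 112.35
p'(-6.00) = -40.17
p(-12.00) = 481.89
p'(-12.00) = -83.01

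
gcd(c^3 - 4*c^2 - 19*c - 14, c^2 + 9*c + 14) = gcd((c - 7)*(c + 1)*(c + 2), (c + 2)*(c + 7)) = c + 2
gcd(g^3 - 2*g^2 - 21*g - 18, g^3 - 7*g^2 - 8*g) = g + 1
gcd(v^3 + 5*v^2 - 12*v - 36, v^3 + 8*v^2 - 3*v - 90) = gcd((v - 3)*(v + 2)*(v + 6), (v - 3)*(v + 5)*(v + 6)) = v^2 + 3*v - 18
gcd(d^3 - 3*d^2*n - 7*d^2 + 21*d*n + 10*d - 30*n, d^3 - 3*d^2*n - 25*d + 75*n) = d^2 - 3*d*n - 5*d + 15*n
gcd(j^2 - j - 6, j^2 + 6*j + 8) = j + 2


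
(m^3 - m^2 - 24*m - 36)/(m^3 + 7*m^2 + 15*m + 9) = (m^2 - 4*m - 12)/(m^2 + 4*m + 3)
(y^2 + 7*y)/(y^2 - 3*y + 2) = y*(y + 7)/(y^2 - 3*y + 2)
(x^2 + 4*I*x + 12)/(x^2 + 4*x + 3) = (x^2 + 4*I*x + 12)/(x^2 + 4*x + 3)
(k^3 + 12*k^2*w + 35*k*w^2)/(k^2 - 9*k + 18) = k*(k^2 + 12*k*w + 35*w^2)/(k^2 - 9*k + 18)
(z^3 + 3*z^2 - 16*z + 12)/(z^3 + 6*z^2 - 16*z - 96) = (z^2 - 3*z + 2)/(z^2 - 16)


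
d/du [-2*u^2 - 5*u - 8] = -4*u - 5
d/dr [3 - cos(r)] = sin(r)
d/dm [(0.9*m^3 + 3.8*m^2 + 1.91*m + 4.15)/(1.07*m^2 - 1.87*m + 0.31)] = (0.963*m^4 - 3.366*m^3 - 8.3127*m^2 - 6.525*m + 8.3526)/(1.1449*m^4 - 4.0018*m^3 + 4.1603*m^2 - 1.1594*m + 0.0961)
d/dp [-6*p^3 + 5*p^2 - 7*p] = -18*p^2 + 10*p - 7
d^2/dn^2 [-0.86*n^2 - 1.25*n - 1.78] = -1.72000000000000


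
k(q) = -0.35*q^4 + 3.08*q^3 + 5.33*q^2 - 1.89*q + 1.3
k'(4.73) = 107.10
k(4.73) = 262.35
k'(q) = -1.4*q^3 + 9.24*q^2 + 10.66*q - 1.89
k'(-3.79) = 166.65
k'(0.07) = -1.10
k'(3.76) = 94.40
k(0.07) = 1.19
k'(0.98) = 16.11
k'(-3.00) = 87.09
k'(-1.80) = 17.02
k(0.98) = 7.14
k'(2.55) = 62.16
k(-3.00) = -56.57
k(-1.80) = 0.33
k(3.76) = 163.32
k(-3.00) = -56.57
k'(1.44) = 28.44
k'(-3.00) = 87.09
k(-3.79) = -154.87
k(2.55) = 67.41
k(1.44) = 17.32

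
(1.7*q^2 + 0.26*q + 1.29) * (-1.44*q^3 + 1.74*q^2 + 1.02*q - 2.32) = -2.448*q^5 + 2.5836*q^4 + 0.3288*q^3 - 1.4342*q^2 + 0.7126*q - 2.9928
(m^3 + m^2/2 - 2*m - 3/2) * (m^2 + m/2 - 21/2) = m^5 + m^4 - 49*m^3/4 - 31*m^2/4 + 81*m/4 + 63/4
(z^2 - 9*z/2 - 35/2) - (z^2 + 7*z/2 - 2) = -8*z - 31/2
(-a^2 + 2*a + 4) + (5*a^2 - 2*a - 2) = 4*a^2 + 2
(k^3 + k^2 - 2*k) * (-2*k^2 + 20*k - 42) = -2*k^5 + 18*k^4 - 18*k^3 - 82*k^2 + 84*k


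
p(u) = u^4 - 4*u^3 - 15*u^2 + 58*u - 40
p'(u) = 4*u^3 - 12*u^2 - 30*u + 58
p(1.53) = 4.78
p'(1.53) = -1.66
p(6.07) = 222.34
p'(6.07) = 328.36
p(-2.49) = -177.23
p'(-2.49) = -3.45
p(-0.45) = -68.73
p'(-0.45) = 68.71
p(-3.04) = -157.16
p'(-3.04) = -74.08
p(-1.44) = -138.38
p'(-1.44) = 64.37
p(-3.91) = -23.27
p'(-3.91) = -247.26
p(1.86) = 2.22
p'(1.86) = -13.58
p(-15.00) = 59840.00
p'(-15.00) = -15692.00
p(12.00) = 12320.00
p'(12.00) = 4882.00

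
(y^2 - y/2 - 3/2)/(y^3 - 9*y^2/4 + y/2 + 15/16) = 8*(y + 1)/(8*y^2 - 6*y - 5)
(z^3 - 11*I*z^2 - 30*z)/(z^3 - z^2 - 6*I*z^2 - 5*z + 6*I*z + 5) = z*(z - 6*I)/(z^2 - z*(1 + I) + I)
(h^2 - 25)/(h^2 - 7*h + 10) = (h + 5)/(h - 2)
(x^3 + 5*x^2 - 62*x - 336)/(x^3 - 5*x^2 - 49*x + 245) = (x^2 - 2*x - 48)/(x^2 - 12*x + 35)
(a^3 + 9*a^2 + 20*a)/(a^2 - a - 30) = a*(a + 4)/(a - 6)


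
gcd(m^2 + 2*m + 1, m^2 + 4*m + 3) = m + 1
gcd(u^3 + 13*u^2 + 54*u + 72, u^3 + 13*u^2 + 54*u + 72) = u^3 + 13*u^2 + 54*u + 72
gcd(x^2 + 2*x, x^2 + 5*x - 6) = 1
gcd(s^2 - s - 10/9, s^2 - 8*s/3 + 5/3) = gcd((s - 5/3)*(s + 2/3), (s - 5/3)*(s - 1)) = s - 5/3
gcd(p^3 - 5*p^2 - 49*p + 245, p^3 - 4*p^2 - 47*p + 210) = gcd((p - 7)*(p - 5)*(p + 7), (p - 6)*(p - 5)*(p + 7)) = p^2 + 2*p - 35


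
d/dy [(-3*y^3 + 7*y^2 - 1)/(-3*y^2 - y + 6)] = (9*y^4 + 6*y^3 - 61*y^2 + 78*y - 1)/(9*y^4 + 6*y^3 - 35*y^2 - 12*y + 36)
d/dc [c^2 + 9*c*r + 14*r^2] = 2*c + 9*r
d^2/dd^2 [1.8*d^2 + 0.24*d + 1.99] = 3.60000000000000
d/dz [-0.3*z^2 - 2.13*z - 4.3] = -0.6*z - 2.13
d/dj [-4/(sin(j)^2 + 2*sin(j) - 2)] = 8*(sin(j) + 1)*cos(j)/(sin(j)^2 + 2*sin(j) - 2)^2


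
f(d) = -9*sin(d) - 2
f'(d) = -9*cos(d)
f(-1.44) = 6.92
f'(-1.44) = -1.17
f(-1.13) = 6.14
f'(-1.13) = -3.84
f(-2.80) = 1.01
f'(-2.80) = 8.48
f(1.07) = -9.89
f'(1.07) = -4.32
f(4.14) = 5.57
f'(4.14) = 4.87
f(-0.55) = 2.70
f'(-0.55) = -7.67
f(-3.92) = -8.32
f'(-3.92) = 6.41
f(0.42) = -5.67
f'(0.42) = -8.22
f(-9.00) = 1.71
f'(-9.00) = 8.20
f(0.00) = -2.00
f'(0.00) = -9.00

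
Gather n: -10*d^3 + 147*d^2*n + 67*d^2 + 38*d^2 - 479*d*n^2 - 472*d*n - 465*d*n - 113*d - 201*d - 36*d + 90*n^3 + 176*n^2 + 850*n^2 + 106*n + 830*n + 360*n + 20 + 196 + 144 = -10*d^3 + 105*d^2 - 350*d + 90*n^3 + n^2*(1026 - 479*d) + n*(147*d^2 - 937*d + 1296) + 360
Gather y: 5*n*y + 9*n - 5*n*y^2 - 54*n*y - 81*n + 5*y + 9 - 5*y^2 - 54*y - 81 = -72*n + y^2*(-5*n - 5) + y*(-49*n - 49) - 72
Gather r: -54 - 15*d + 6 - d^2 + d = -d^2 - 14*d - 48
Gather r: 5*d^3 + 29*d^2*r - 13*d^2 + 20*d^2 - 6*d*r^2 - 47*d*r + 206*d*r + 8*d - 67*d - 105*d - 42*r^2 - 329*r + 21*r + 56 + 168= 5*d^3 + 7*d^2 - 164*d + r^2*(-6*d - 42) + r*(29*d^2 + 159*d - 308) + 224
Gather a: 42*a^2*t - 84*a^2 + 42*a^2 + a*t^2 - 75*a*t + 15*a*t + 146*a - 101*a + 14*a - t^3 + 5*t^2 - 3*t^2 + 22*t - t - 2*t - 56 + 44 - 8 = a^2*(42*t - 42) + a*(t^2 - 60*t + 59) - t^3 + 2*t^2 + 19*t - 20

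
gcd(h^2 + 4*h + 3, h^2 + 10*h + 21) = h + 3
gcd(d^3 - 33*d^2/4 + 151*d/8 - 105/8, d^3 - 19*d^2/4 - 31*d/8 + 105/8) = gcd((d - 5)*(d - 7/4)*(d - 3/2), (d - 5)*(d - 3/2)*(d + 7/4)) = d^2 - 13*d/2 + 15/2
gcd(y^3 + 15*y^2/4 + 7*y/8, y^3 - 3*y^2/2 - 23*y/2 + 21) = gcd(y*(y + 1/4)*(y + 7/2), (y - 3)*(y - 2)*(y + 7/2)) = y + 7/2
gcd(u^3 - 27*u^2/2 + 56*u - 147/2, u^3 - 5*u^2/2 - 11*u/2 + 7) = u - 7/2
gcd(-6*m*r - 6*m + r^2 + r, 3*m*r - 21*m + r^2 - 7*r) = 1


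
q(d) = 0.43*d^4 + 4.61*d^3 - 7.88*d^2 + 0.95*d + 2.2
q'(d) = 1.72*d^3 + 13.83*d^2 - 15.76*d + 0.95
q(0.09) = 2.23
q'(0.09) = -0.36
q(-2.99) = -159.95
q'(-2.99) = 125.74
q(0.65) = 0.83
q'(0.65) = -2.98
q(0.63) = 0.89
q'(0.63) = -3.06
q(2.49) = 43.41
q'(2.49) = 74.01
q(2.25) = 27.98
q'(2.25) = 55.10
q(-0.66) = -3.10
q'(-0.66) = 16.88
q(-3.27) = -197.19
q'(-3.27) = 140.23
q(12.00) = 15761.44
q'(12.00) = 4775.51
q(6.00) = 1277.26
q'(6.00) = 775.79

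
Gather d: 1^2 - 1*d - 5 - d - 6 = -2*d - 10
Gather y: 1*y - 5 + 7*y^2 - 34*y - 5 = 7*y^2 - 33*y - 10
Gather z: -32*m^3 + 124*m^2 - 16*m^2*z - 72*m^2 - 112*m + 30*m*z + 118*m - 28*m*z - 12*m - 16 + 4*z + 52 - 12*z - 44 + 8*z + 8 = -32*m^3 + 52*m^2 - 6*m + z*(-16*m^2 + 2*m)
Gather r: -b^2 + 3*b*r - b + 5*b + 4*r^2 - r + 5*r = -b^2 + 4*b + 4*r^2 + r*(3*b + 4)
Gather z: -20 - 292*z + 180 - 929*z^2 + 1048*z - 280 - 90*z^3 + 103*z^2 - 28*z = -90*z^3 - 826*z^2 + 728*z - 120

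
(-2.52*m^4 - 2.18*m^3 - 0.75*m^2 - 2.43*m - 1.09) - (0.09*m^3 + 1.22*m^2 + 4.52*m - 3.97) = -2.52*m^4 - 2.27*m^3 - 1.97*m^2 - 6.95*m + 2.88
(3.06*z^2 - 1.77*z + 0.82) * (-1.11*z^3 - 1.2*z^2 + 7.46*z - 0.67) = -3.3966*z^5 - 1.7073*z^4 + 24.0414*z^3 - 16.2384*z^2 + 7.3031*z - 0.5494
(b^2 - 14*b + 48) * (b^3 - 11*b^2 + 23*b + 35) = b^5 - 25*b^4 + 225*b^3 - 815*b^2 + 614*b + 1680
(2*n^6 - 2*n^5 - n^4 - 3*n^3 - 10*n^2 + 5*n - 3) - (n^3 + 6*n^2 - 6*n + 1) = 2*n^6 - 2*n^5 - n^4 - 4*n^3 - 16*n^2 + 11*n - 4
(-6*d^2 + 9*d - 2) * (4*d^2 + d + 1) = -24*d^4 + 30*d^3 - 5*d^2 + 7*d - 2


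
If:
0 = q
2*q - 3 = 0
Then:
No Solution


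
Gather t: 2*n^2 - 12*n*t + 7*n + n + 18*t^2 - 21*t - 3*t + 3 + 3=2*n^2 + 8*n + 18*t^2 + t*(-12*n - 24) + 6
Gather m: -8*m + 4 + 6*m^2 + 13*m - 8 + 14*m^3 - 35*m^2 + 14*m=14*m^3 - 29*m^2 + 19*m - 4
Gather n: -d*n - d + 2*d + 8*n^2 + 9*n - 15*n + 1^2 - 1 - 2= d + 8*n^2 + n*(-d - 6) - 2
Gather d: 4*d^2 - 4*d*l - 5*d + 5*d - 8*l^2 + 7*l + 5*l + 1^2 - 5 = 4*d^2 - 4*d*l - 8*l^2 + 12*l - 4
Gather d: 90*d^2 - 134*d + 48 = 90*d^2 - 134*d + 48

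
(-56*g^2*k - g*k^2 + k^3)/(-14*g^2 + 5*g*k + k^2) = k*(8*g - k)/(2*g - k)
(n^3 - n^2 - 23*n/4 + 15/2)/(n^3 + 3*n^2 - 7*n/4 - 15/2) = (n - 2)/(n + 2)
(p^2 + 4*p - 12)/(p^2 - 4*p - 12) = (-p^2 - 4*p + 12)/(-p^2 + 4*p + 12)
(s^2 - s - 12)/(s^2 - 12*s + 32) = (s + 3)/(s - 8)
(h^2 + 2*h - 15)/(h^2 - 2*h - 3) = (h + 5)/(h + 1)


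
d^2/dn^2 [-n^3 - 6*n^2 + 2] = -6*n - 12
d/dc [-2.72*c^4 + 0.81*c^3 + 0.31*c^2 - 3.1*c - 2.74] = -10.88*c^3 + 2.43*c^2 + 0.62*c - 3.1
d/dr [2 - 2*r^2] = -4*r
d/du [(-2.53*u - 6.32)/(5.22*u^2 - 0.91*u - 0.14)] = (13.2066*u^2 + 65.9808*u - 5.397)/(27.2484*u^4 - 9.5004*u^3 - 0.6335*u^2 + 0.2548*u + 0.0196)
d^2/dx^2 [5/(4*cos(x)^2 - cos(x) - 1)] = 5*(64*sin(x)^4 - 49*sin(x)^2 + 14*cos(x) - 3*cos(3*x) - 25)/(4*sin(x)^2 + cos(x) - 3)^3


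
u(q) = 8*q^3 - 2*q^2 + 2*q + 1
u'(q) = 24*q^2 - 4*q + 2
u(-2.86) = -208.23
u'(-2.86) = 209.75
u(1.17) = 13.42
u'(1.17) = 30.17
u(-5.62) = -1493.44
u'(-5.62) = 782.51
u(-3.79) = -470.83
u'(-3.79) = 361.90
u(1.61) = 32.42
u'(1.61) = 57.77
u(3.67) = 376.85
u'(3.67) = 310.57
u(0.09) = 1.17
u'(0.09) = 1.83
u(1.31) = 18.17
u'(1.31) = 37.95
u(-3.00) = -239.00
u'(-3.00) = 230.00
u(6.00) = 1669.00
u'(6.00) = 842.00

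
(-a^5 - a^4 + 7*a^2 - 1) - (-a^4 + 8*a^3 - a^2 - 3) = -a^5 - 8*a^3 + 8*a^2 + 2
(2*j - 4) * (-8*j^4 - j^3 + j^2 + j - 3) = -16*j^5 + 30*j^4 + 6*j^3 - 2*j^2 - 10*j + 12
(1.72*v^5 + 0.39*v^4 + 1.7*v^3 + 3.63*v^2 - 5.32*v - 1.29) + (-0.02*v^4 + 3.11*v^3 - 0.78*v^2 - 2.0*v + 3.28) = 1.72*v^5 + 0.37*v^4 + 4.81*v^3 + 2.85*v^2 - 7.32*v + 1.99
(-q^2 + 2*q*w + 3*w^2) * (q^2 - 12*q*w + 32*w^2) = -q^4 + 14*q^3*w - 53*q^2*w^2 + 28*q*w^3 + 96*w^4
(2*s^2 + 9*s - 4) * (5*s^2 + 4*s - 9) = 10*s^4 + 53*s^3 - 2*s^2 - 97*s + 36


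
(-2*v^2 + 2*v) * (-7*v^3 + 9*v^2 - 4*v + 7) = 14*v^5 - 32*v^4 + 26*v^3 - 22*v^2 + 14*v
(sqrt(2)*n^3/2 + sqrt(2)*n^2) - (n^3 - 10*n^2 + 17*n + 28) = -n^3 + sqrt(2)*n^3/2 + sqrt(2)*n^2 + 10*n^2 - 17*n - 28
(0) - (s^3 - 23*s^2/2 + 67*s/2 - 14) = -s^3 + 23*s^2/2 - 67*s/2 + 14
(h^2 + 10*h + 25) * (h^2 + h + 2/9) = h^4 + 11*h^3 + 317*h^2/9 + 245*h/9 + 50/9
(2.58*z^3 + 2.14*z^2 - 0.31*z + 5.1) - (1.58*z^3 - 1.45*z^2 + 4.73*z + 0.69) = 1.0*z^3 + 3.59*z^2 - 5.04*z + 4.41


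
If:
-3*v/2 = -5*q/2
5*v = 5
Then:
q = 3/5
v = 1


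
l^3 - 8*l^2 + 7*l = l*(l - 7)*(l - 1)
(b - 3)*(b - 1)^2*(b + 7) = b^4 + 2*b^3 - 28*b^2 + 46*b - 21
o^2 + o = o*(o + 1)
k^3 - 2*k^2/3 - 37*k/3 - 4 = (k - 4)*(k + 1/3)*(k + 3)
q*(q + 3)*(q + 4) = q^3 + 7*q^2 + 12*q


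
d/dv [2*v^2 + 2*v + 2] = 4*v + 2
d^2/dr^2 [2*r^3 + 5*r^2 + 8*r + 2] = 12*r + 10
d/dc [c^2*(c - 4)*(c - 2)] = 2*c*(2*c^2 - 9*c + 8)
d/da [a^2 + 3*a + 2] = 2*a + 3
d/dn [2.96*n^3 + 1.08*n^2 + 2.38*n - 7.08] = 8.88*n^2 + 2.16*n + 2.38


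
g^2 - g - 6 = (g - 3)*(g + 2)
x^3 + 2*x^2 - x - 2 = (x - 1)*(x + 1)*(x + 2)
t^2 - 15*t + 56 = (t - 8)*(t - 7)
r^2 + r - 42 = (r - 6)*(r + 7)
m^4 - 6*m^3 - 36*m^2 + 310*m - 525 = (m - 5)^2*(m - 3)*(m + 7)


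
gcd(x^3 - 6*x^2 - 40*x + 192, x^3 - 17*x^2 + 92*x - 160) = x^2 - 12*x + 32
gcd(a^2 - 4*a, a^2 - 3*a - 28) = 1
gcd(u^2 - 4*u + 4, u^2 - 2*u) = u - 2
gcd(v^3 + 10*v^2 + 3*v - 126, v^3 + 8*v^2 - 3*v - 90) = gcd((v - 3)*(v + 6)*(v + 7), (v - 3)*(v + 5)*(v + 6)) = v^2 + 3*v - 18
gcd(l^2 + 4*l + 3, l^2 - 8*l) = 1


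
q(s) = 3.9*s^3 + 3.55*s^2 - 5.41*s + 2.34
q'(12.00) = 1764.59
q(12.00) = 7187.82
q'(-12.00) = 1594.19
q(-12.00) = -6160.74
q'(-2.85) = 69.39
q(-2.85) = -43.69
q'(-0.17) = -6.28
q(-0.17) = 3.34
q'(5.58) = 398.50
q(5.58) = 760.28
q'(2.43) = 80.93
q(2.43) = 66.12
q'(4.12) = 222.44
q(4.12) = 313.05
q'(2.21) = 67.42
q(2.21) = 49.82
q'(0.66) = 4.37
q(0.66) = 1.44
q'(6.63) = 555.96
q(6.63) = 1259.11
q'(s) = 11.7*s^2 + 7.1*s - 5.41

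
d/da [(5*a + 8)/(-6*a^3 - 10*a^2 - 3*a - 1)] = (60*a^3 + 194*a^2 + 160*a + 19)/(36*a^6 + 120*a^5 + 136*a^4 + 72*a^3 + 29*a^2 + 6*a + 1)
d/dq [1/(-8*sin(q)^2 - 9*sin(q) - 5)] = (16*sin(q) + 9)*cos(q)/(8*sin(q)^2 + 9*sin(q) + 5)^2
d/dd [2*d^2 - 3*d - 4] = 4*d - 3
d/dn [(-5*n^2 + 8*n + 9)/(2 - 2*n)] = (5*n^2 - 10*n + 17)/(2*(n^2 - 2*n + 1))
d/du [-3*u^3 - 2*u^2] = u*(-9*u - 4)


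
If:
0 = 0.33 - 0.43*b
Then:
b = 0.77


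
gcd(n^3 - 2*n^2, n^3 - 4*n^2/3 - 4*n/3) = n^2 - 2*n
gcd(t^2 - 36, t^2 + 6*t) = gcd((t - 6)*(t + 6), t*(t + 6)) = t + 6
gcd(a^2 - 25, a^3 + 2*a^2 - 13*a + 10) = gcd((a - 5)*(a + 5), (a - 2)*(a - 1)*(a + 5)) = a + 5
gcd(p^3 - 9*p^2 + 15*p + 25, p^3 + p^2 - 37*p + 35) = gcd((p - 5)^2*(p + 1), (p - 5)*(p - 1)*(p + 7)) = p - 5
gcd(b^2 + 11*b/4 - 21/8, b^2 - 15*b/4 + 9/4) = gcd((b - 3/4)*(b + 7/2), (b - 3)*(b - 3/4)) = b - 3/4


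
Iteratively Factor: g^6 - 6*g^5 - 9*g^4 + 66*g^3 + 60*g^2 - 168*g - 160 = (g - 2)*(g^5 - 4*g^4 - 17*g^3 + 32*g^2 + 124*g + 80) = (g - 2)*(g + 2)*(g^4 - 6*g^3 - 5*g^2 + 42*g + 40) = (g - 4)*(g - 2)*(g + 2)*(g^3 - 2*g^2 - 13*g - 10) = (g - 5)*(g - 4)*(g - 2)*(g + 2)*(g^2 + 3*g + 2) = (g - 5)*(g - 4)*(g - 2)*(g + 1)*(g + 2)*(g + 2)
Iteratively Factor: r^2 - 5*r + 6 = (r - 2)*(r - 3)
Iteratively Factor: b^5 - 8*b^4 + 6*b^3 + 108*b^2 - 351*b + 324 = (b - 3)*(b^4 - 5*b^3 - 9*b^2 + 81*b - 108) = (b - 3)^2*(b^3 - 2*b^2 - 15*b + 36) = (b - 3)^2*(b + 4)*(b^2 - 6*b + 9) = (b - 3)^3*(b + 4)*(b - 3)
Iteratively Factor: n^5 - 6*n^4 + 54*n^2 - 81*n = (n - 3)*(n^4 - 3*n^3 - 9*n^2 + 27*n) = (n - 3)*(n + 3)*(n^3 - 6*n^2 + 9*n) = n*(n - 3)*(n + 3)*(n^2 - 6*n + 9) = n*(n - 3)^2*(n + 3)*(n - 3)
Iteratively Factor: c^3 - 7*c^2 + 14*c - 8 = (c - 1)*(c^2 - 6*c + 8) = (c - 4)*(c - 1)*(c - 2)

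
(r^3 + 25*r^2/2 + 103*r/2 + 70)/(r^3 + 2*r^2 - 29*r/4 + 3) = 2*(2*r^2 + 17*r + 35)/(4*r^2 - 8*r + 3)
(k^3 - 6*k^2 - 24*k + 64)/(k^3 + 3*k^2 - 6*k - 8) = (k - 8)/(k + 1)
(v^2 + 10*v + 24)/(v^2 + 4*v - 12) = (v + 4)/(v - 2)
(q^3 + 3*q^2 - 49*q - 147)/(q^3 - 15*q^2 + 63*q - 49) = (q^2 + 10*q + 21)/(q^2 - 8*q + 7)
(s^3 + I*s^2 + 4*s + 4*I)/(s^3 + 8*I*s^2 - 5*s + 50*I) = (s^2 + 3*I*s - 2)/(s^2 + 10*I*s - 25)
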